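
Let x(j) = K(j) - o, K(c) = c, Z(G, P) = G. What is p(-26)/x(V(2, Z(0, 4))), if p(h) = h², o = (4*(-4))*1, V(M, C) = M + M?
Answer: 169/5 ≈ 33.800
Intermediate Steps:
V(M, C) = 2*M
o = -16 (o = -16*1 = -16)
x(j) = 16 + j (x(j) = j - 1*(-16) = j + 16 = 16 + j)
p(-26)/x(V(2, Z(0, 4))) = (-26)²/(16 + 2*2) = 676/(16 + 4) = 676/20 = 676*(1/20) = 169/5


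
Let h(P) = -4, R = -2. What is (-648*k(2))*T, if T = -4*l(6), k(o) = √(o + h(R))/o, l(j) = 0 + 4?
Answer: 5184*I*√2 ≈ 7331.3*I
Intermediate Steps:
l(j) = 4
k(o) = √(-4 + o)/o (k(o) = √(o - 4)/o = √(-4 + o)/o)
T = -16 (T = -4*4 = -16)
(-648*k(2))*T = -648*√(-4 + 2)/2*(-16) = -324*√(-2)*(-16) = -324*I*√2*(-16) = 5184*I*√2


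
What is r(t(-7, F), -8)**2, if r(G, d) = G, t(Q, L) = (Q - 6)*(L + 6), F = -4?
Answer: 676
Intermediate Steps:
t(Q, L) = (-6 + Q)*(6 + L)
r(t(-7, F), -8)**2 = (-36 - 6*(-4) + 6*(-7) - 4*(-7))**2 = (-36 + 24 - 42 + 28)**2 = (-26)**2 = 676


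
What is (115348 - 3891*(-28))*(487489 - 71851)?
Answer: 93225940848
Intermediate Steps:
(115348 - 3891*(-28))*(487489 - 71851) = (115348 + 108948)*415638 = 224296*415638 = 93225940848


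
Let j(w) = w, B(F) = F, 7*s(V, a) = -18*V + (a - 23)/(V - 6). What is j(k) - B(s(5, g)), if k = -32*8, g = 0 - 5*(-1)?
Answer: -1720/7 ≈ -245.71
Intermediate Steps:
g = 5 (g = 0 + 5 = 5)
s(V, a) = -18*V/7 + (-23 + a)/(7*(-6 + V)) (s(V, a) = (-18*V + (a - 23)/(V - 6))/7 = (-18*V + (-23 + a)/(-6 + V))/7 = -18*V/7 + (-23 + a)/(7*(-6 + V)))
k = -256
j(k) - B(s(5, g)) = -256 - (-23 + 5 - 18*5² + 108*5)/(7*(-6 + 5)) = -256 - (-23 + 5 - 18*25 + 540)/(7*(-1)) = -256 - (-1)*(-23 + 5 - 450 + 540)/7 = -256 - (-1)*72/7 = -256 - 1*(-72/7) = -256 + 72/7 = -1720/7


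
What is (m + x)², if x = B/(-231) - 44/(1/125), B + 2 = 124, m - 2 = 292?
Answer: 1446506533264/53361 ≈ 2.7108e+7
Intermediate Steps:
m = 294 (m = 2 + 292 = 294)
B = 122 (B = -2 + 124 = 122)
x = -1270622/231 (x = 122/(-231) - 44/(1/125) = 122*(-1/231) - 44/1/125 = -122/231 - 44*125 = -122/231 - 5500 = -1270622/231 ≈ -5500.5)
(m + x)² = (294 - 1270622/231)² = (-1202708/231)² = 1446506533264/53361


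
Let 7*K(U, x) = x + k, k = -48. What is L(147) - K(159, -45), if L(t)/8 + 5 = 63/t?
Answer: -163/7 ≈ -23.286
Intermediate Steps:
K(U, x) = -48/7 + x/7 (K(U, x) = (x - 48)/7 = (-48 + x)/7 = -48/7 + x/7)
L(t) = -40 + 504/t (L(t) = -40 + 8*(63/t) = -40 + 504/t)
L(147) - K(159, -45) = (-40 + 504/147) - (-48/7 + (⅐)*(-45)) = (-40 + 504*(1/147)) - (-48/7 - 45/7) = (-40 + 24/7) - 1*(-93/7) = -256/7 + 93/7 = -163/7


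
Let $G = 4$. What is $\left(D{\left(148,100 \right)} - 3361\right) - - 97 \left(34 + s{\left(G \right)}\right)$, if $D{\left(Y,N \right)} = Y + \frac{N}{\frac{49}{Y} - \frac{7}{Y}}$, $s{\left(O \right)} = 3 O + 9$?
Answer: $\frac{51962}{21} \approx 2474.4$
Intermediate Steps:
$s{\left(O \right)} = 9 + 3 O$
$D{\left(Y,N \right)} = Y + \frac{N Y}{42}$ ($D{\left(Y,N \right)} = Y + \frac{N}{42 \frac{1}{Y}} = Y + N \frac{Y}{42} = Y + \frac{N Y}{42}$)
$\left(D{\left(148,100 \right)} - 3361\right) - - 97 \left(34 + s{\left(G \right)}\right) = \left(\frac{1}{42} \cdot 148 \left(42 + 100\right) - 3361\right) - - 97 \left(34 + \left(9 + 3 \cdot 4\right)\right) = \left(\frac{1}{42} \cdot 148 \cdot 142 - 3361\right) - - 97 \left(34 + \left(9 + 12\right)\right) = \left(\frac{10508}{21} - 3361\right) - - 97 \left(34 + 21\right) = - \frac{60073}{21} - \left(-97\right) 55 = - \frac{60073}{21} - -5335 = - \frac{60073}{21} + 5335 = \frac{51962}{21}$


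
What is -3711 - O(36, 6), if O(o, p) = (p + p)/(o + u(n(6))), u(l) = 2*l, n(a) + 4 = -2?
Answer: -7423/2 ≈ -3711.5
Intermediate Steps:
n(a) = -6 (n(a) = -4 - 2 = -6)
O(o, p) = 2*p/(-12 + o) (O(o, p) = (p + p)/(o + 2*(-6)) = (2*p)/(o - 12) = (2*p)/(-12 + o) = 2*p/(-12 + o))
-3711 - O(36, 6) = -3711 - 2*6/(-12 + 36) = -3711 - 2*6/24 = -3711 - 1*½ = -3711 - ½ = -7423/2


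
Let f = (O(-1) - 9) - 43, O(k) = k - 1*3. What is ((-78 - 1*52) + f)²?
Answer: 34596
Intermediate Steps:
O(k) = -3 + k (O(k) = k - 3 = -3 + k)
f = -56 (f = ((-3 - 1) - 9) - 43 = (-4 - 9) - 43 = -13 - 43 = -56)
((-78 - 1*52) + f)² = ((-78 - 1*52) - 56)² = ((-78 - 52) - 56)² = (-130 - 56)² = (-186)² = 34596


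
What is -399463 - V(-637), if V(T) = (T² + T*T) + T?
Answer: -1210364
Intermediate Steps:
V(T) = T + 2*T² (V(T) = (T² + T²) + T = 2*T² + T = T + 2*T²)
-399463 - V(-637) = -399463 - (-637)*(1 + 2*(-637)) = -399463 - (-637)*(1 - 1274) = -399463 - (-637)*(-1273) = -399463 - 1*810901 = -399463 - 810901 = -1210364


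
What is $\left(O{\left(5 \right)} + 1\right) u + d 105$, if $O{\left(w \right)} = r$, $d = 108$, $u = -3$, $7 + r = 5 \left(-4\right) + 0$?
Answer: $11418$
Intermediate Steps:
$r = -27$ ($r = -7 + \left(5 \left(-4\right) + 0\right) = -7 + \left(-20 + 0\right) = -7 - 20 = -27$)
$O{\left(w \right)} = -27$
$\left(O{\left(5 \right)} + 1\right) u + d 105 = \left(-27 + 1\right) \left(-3\right) + 108 \cdot 105 = \left(-26\right) \left(-3\right) + 11340 = 78 + 11340 = 11418$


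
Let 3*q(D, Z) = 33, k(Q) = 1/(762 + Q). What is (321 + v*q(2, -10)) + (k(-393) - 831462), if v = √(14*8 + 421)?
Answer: -306691028/369 + 11*√533 ≈ -8.3089e+5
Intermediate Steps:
q(D, Z) = 11 (q(D, Z) = (⅓)*33 = 11)
v = √533 (v = √(112 + 421) = √533 ≈ 23.087)
(321 + v*q(2, -10)) + (k(-393) - 831462) = (321 + √533*11) + (1/(762 - 393) - 831462) = (321 + 11*√533) + (1/369 - 831462) = (321 + 11*√533) - 306809477/369 = -306691028/369 + 11*√533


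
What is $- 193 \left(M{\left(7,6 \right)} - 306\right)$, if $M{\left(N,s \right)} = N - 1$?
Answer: $57900$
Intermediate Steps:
$M{\left(N,s \right)} = -1 + N$
$- 193 \left(M{\left(7,6 \right)} - 306\right) = - 193 \left(\left(-1 + 7\right) - 306\right) = - 193 \left(6 - 306\right) = \left(-193\right) \left(-300\right) = 57900$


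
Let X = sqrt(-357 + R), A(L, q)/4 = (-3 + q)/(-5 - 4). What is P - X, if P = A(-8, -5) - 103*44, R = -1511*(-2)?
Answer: -40756/9 - sqrt(2665) ≈ -4580.1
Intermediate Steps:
R = 3022
A(L, q) = 4/3 - 4*q/9 (A(L, q) = 4*((-3 + q)/(-5 - 4)) = 4*((-3 + q)/(-9)) = 4*((-3 + q)*(-1/9)) = 4*(1/3 - q/9) = 4/3 - 4*q/9)
P = -40756/9 (P = (4/3 - 4/9*(-5)) - 103*44 = (4/3 + 20/9) - 4532 = 32/9 - 4532 = -40756/9 ≈ -4528.4)
X = sqrt(2665) (X = sqrt(-357 + 3022) = sqrt(2665) ≈ 51.624)
P - X = -40756/9 - sqrt(2665)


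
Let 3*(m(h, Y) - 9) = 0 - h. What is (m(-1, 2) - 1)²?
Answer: 625/9 ≈ 69.444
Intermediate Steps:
m(h, Y) = 9 - h/3 (m(h, Y) = 9 + (0 - h)/3 = 9 + (-h)/3 = 9 - h/3)
(m(-1, 2) - 1)² = ((9 - ⅓*(-1)) - 1)² = ((9 + ⅓) - 1)² = (28/3 - 1)² = (25/3)² = 625/9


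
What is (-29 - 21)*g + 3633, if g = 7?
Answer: 3283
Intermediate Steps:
(-29 - 21)*g + 3633 = (-29 - 21)*7 + 3633 = -50*7 + 3633 = -350 + 3633 = 3283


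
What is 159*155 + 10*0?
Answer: 24645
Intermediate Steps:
159*155 + 10*0 = 24645 + 0 = 24645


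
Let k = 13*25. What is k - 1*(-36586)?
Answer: 36911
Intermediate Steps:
k = 325
k - 1*(-36586) = 325 - 1*(-36586) = 325 + 36586 = 36911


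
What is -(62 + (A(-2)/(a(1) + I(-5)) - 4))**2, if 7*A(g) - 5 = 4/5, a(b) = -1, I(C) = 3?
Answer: -16719921/4900 ≈ -3412.2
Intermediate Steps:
A(g) = 29/35 (A(g) = 5/7 + (4/5)/7 = 5/7 + (4*(1/5))/7 = 5/7 + (1/7)*(4/5) = 5/7 + 4/35 = 29/35)
-(62 + (A(-2)/(a(1) + I(-5)) - 4))**2 = -(62 + ((29/35)/(-1 + 3) - 4))**2 = -(62 + ((29/35)/2 - 4))**2 = -(62 + ((1/2)*(29/35) - 4))**2 = -(62 + (29/70 - 4))**2 = -(62 - 251/70)**2 = -(4089/70)**2 = -1*16719921/4900 = -16719921/4900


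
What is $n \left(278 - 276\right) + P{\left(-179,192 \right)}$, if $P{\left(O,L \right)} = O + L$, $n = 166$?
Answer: $345$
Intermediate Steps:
$P{\left(O,L \right)} = L + O$
$n \left(278 - 276\right) + P{\left(-179,192 \right)} = 166 \left(278 - 276\right) + \left(192 - 179\right) = 166 \cdot 2 + 13 = 332 + 13 = 345$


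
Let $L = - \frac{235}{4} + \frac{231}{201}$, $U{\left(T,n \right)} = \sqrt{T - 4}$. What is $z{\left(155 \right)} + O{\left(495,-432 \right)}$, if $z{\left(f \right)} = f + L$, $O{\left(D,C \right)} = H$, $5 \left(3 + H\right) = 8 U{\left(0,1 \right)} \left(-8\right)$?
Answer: $\frac{25299}{268} - \frac{128 i}{5} \approx 94.399 - 25.6 i$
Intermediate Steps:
$U{\left(T,n \right)} = \sqrt{-4 + T}$
$L = - \frac{15437}{268}$ ($L = \left(-235\right) \frac{1}{4} + 231 \cdot \frac{1}{201} = - \frac{235}{4} + \frac{77}{67} = - \frac{15437}{268} \approx -57.601$)
$H = -3 - \frac{128 i}{5}$ ($H = -3 + \frac{8 \sqrt{-4 + 0} \left(-8\right)}{5} = -3 + \frac{8 \sqrt{-4} \left(-8\right)}{5} = -3 + \frac{8 \cdot 2 i \left(-8\right)}{5} = -3 + \frac{16 i \left(-8\right)}{5} = -3 + \frac{\left(-128\right) i}{5} = -3 - \frac{128 i}{5} \approx -3.0 - 25.6 i$)
$O{\left(D,C \right)} = -3 - \frac{128 i}{5}$
$z{\left(f \right)} = - \frac{15437}{268} + f$ ($z{\left(f \right)} = f - \frac{15437}{268} = - \frac{15437}{268} + f$)
$z{\left(155 \right)} + O{\left(495,-432 \right)} = \left(- \frac{15437}{268} + 155\right) - \left(3 + \frac{128 i}{5}\right) = \frac{26103}{268} - \left(3 + \frac{128 i}{5}\right) = \frac{25299}{268} - \frac{128 i}{5}$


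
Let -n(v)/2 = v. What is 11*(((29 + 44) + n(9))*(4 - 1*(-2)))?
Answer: 3630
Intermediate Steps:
n(v) = -2*v
11*(((29 + 44) + n(9))*(4 - 1*(-2))) = 11*(((29 + 44) - 2*9)*(4 - 1*(-2))) = 11*((73 - 18)*(4 + 2)) = 11*(55*6) = 11*330 = 3630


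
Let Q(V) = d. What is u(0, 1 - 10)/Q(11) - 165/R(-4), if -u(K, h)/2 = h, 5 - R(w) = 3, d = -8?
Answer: -339/4 ≈ -84.750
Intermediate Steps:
Q(V) = -8
R(w) = 2 (R(w) = 5 - 1*3 = 5 - 3 = 2)
u(K, h) = -2*h
u(0, 1 - 10)/Q(11) - 165/R(-4) = -2*(1 - 10)/(-8) - 165/2 = -2*(-9)*(-1/8) - 165*1/2 = 18*(-1/8) - 165/2 = -9/4 - 165/2 = -339/4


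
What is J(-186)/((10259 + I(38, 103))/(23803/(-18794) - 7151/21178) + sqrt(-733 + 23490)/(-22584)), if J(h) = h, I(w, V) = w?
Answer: 2216509489304289545263687276416/76491550819542302988632638270309 - 107031091522991528617776*sqrt(22757)/535440855736796120920428467892163 ≈ 0.028977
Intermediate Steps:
J(-186)/((10259 + I(38, 103))/(23803/(-18794) - 7151/21178) + sqrt(-733 + 23490)/(-22584)) = -186/((10259 + 38)/(23803/(-18794) - 7151/21178) + sqrt(-733 + 23490)/(-22584)) = -186/(10297/(23803*(-1/18794) - 7151*1/21178) + sqrt(22757)*(-1/22584)) = -186/(10297/(-23803/18794 - 7151/21178) - sqrt(22757)/22584) = -186/(10297/(-159623957/99504833) - sqrt(22757)/22584) = -186/(10297*(-99504833/159623957) - sqrt(22757)/22584) = -186/(-1024601265401/159623957 - sqrt(22757)/22584)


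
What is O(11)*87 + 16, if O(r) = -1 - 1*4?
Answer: -419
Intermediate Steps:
O(r) = -5 (O(r) = -1 - 4 = -5)
O(11)*87 + 16 = -5*87 + 16 = -435 + 16 = -419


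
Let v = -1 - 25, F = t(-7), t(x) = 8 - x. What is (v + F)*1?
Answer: -11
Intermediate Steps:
F = 15 (F = 8 - 1*(-7) = 8 + 7 = 15)
v = -26
(v + F)*1 = (-26 + 15)*1 = -11*1 = -11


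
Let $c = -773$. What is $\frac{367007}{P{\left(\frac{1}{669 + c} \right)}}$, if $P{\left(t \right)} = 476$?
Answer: $\frac{367007}{476} \approx 771.02$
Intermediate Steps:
$\frac{367007}{P{\left(\frac{1}{669 + c} \right)}} = \frac{367007}{476}$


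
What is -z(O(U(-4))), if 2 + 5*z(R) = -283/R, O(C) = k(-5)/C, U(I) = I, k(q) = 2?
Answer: -564/5 ≈ -112.80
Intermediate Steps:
O(C) = 2/C
z(R) = -⅖ - 283/(5*R) (z(R) = -⅖ + (-283/R)/5 = -⅖ - 283/(5*R))
-z(O(U(-4))) = -(-283 - 4/(-4))/(5*(2/(-4))) = -(-283 - 4*(-1)/4)/(5*(2*(-¼))) = -(-283 - 2*(-½))/(5*(-½)) = -(-2)*(-283 + 1)/5 = -(-2)*(-282)/5 = -1*564/5 = -564/5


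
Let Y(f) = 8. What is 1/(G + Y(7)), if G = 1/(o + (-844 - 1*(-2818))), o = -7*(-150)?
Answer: 3024/24193 ≈ 0.12499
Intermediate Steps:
o = 1050
G = 1/3024 (G = 1/(1050 + (-844 - 1*(-2818))) = 1/(1050 + (-844 + 2818)) = 1/(1050 + 1974) = 1/3024 ≈ 0.00033069)
1/(G + Y(7)) = 1/(1/3024 + 8) = 1/(24193/3024) = 3024/24193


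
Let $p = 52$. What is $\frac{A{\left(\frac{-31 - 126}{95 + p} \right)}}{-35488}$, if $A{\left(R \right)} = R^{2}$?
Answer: $- \frac{24649}{766860192} \approx -3.2143 \cdot 10^{-5}$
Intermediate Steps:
$\frac{A{\left(\frac{-31 - 126}{95 + p} \right)}}{-35488} = \frac{\left(\frac{-31 - 126}{95 + 52}\right)^{2}}{-35488} = \left(- \frac{157}{147}\right)^{2} \left(- \frac{1}{35488}\right) = \frac{24649}{21609} \left(- \frac{1}{35488}\right) = - \frac{24649}{766860192}$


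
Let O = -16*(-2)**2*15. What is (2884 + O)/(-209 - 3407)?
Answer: -481/904 ≈ -0.53208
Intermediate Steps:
O = -960 (O = -16*4*15 = -64*15 = -960)
(2884 + O)/(-209 - 3407) = (2884 - 960)/(-209 - 3407) = 1924/(-3616) = 1924*(-1/3616) = -481/904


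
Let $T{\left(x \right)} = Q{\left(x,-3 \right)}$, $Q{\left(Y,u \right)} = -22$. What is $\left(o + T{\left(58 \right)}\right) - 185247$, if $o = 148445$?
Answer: $-36824$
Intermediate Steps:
$T{\left(x \right)} = -22$
$\left(o + T{\left(58 \right)}\right) - 185247 = \left(148445 - 22\right) - 185247 = 148423 - 185247 = -36824$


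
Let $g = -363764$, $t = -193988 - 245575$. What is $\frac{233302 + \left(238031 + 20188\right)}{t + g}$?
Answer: $- \frac{491521}{803327} \approx -0.61186$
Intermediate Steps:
$t = -439563$ ($t = -193988 - 245575 = -439563$)
$\frac{233302 + \left(238031 + 20188\right)}{t + g} = \frac{233302 + \left(238031 + 20188\right)}{-439563 - 363764} = \frac{233302 + 258219}{-803327} = 491521 \left(- \frac{1}{803327}\right) = - \frac{491521}{803327}$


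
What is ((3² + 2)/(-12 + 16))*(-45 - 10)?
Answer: -605/4 ≈ -151.25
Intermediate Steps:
((3² + 2)/(-12 + 16))*(-45 - 10) = ((9 + 2)/4)*(-55) = (11*(¼))*(-55) = (11/4)*(-55) = -605/4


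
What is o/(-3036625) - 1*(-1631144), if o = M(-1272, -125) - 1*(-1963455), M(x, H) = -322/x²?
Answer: 4007075459240420801/2456605332000 ≈ 1.6311e+6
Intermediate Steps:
M(x, H) = -322/x²
o = 1588419387199/808992 (o = -322/(-1272)² - 1*(-1963455) = -322*1/1617984 + 1963455 = -161/808992 + 1963455 = 1588419387199/808992 ≈ 1.9635e+6)
o/(-3036625) - 1*(-1631144) = (1588419387199/808992)/(-3036625) - 1*(-1631144) = (1588419387199/808992)*(-1/3036625) + 1631144 = -1588419387199/2456605332000 + 1631144 = 4007075459240420801/2456605332000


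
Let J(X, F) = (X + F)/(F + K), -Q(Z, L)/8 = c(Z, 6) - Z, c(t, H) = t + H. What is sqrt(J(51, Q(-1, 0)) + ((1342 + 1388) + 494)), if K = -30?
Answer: sqrt(2179398)/26 ≈ 56.780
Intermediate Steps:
c(t, H) = H + t
Q(Z, L) = -48 (Q(Z, L) = -8*((6 + Z) - Z) = -8*6 = -48)
J(X, F) = (F + X)/(-30 + F) (J(X, F) = (X + F)/(F - 30) = (F + X)/(-30 + F))
sqrt(J(51, Q(-1, 0)) + ((1342 + 1388) + 494)) = sqrt((-48 + 51)/(-30 - 48) + ((1342 + 1388) + 494)) = sqrt(3/(-78) + (2730 + 494)) = sqrt(-1/78*3 + 3224) = sqrt(-1/26 + 3224) = sqrt(83823/26) = sqrt(2179398)/26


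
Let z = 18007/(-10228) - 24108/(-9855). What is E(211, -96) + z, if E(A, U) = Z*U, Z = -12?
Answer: 38729064173/33598980 ≈ 1152.7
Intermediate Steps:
E(A, U) = -12*U
z = 23039213/33598980 (z = 18007*(-1/10228) - 24108*(-1/9855) = -18007/10228 + 8036/3285 = 23039213/33598980 ≈ 0.68571)
E(211, -96) + z = -12*(-96) + 23039213/33598980 = 1152 + 23039213/33598980 = 38729064173/33598980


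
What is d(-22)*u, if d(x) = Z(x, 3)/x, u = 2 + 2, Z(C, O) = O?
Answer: -6/11 ≈ -0.54545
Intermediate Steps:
u = 4
d(x) = 3/x
d(-22)*u = (3/(-22))*4 = (3*(-1/22))*4 = -3/22*4 = -6/11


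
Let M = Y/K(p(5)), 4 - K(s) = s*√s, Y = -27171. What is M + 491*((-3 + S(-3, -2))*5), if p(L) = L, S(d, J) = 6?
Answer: 911469/109 + 135855*√5/109 ≈ 11149.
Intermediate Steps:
K(s) = 4 - s^(3/2) (K(s) = 4 - s*√s = 4 - s^(3/2))
M = -27171/(4 - 5*√5) (M = -27171/(4 - 5^(3/2)) = -27171/(4 - 5*√5) ≈ 3784.1)
M + 491*((-3 + S(-3, -2))*5) = (108684/109 + 135855*√5/109) + 491*((-3 + 6)*5) = (108684/109 + 135855*√5/109) + 491*(3*5) = (108684/109 + 135855*√5/109) + 491*15 = (108684/109 + 135855*√5/109) + 7365 = 911469/109 + 135855*√5/109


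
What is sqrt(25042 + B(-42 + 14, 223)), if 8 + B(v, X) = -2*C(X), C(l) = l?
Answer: 6*sqrt(683) ≈ 156.81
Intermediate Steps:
B(v, X) = -8 - 2*X
sqrt(25042 + B(-42 + 14, 223)) = sqrt(25042 + (-8 - 2*223)) = sqrt(25042 + (-8 - 446)) = sqrt(25042 - 454) = sqrt(24588) = 6*sqrt(683)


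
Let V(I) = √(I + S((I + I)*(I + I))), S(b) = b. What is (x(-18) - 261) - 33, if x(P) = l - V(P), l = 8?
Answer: -286 - 3*√142 ≈ -321.75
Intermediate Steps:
V(I) = √(I + 4*I²) (V(I) = √(I + (I + I)*(I + I)) = √(I + (2*I)*(2*I)) = √(I + 4*I²))
x(P) = 8 - √(P*(1 + 4*P))
(x(-18) - 261) - 33 = ((8 - √(-18*(1 + 4*(-18)))) - 261) - 33 = ((8 - √(-18*(1 - 72))) - 261) - 33 = ((8 - √(-18*(-71))) - 261) - 33 = ((8 - √1278) - 261) - 33 = ((8 - 3*√142) - 261) - 33 = (-253 - 3*√142) - 33 = -286 - 3*√142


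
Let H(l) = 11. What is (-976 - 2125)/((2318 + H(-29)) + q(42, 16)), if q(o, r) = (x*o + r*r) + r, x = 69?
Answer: -3101/5499 ≈ -0.56392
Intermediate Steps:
q(o, r) = r + r² + 69*o (q(o, r) = (69*o + r*r) + r = (69*o + r²) + r = (r² + 69*o) + r = r + r² + 69*o)
(-976 - 2125)/((2318 + H(-29)) + q(42, 16)) = (-976 - 2125)/((2318 + 11) + (16 + 16² + 69*42)) = -3101/(2329 + (16 + 256 + 2898)) = -3101/(2329 + 3170) = -3101/5499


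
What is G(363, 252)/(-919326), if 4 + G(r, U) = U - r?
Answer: 115/919326 ≈ 0.00012509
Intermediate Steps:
G(r, U) = -4 + U - r (G(r, U) = -4 + (U - r) = -4 + U - r)
G(363, 252)/(-919326) = (-4 + 252 - 1*363)/(-919326) = (-4 + 252 - 363)*(-1/919326) = -115*(-1/919326) = 115/919326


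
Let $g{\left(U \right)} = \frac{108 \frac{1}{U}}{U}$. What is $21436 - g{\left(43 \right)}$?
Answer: $\frac{39635056}{1849} \approx 21436.0$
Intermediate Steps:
$g{\left(U \right)} = \frac{108}{U^{2}}$
$21436 - g{\left(43 \right)} = 21436 - \frac{108}{1849} = \frac{39635056}{1849}$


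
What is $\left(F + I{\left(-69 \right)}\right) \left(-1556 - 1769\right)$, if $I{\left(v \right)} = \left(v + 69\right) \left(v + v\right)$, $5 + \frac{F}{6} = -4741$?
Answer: $94682700$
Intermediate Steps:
$F = -28476$ ($F = -30 + 6 \left(-4741\right) = -30 - 28446 = -28476$)
$I{\left(v \right)} = 2 v \left(69 + v\right)$ ($I{\left(v \right)} = \left(69 + v\right) 2 v = 2 v \left(69 + v\right)$)
$\left(F + I{\left(-69 \right)}\right) \left(-1556 - 1769\right) = \left(-28476 + 2 \left(-69\right) \left(69 - 69\right)\right) \left(-1556 - 1769\right) = \left(-28476 + 2 \left(-69\right) 0\right) \left(-3325\right) = \left(-28476 + 0\right) \left(-3325\right) = \left(-28476\right) \left(-3325\right) = 94682700$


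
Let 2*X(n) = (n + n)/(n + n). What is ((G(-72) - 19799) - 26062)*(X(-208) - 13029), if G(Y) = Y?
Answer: 1196876181/2 ≈ 5.9844e+8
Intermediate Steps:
X(n) = ½ (X(n) = ((n + n)/(n + n))/2 = ((2*n)/((2*n)))/2 = ((2*n)*(1/(2*n)))/2 = (½)*1 = ½)
((G(-72) - 19799) - 26062)*(X(-208) - 13029) = ((-72 - 19799) - 26062)*(½ - 13029) = (-19871 - 26062)*(-26057/2) = -45933*(-26057/2) = 1196876181/2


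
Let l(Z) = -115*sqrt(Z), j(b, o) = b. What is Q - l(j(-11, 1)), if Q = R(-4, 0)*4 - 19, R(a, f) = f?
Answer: -19 + 115*I*sqrt(11) ≈ -19.0 + 381.41*I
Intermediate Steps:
Q = -19 (Q = 0*4 - 19 = 0 - 19 = -19)
Q - l(j(-11, 1)) = -19 - (-115)*sqrt(-11) = -19 - (-115)*I*sqrt(11) = -19 + 115*I*sqrt(11)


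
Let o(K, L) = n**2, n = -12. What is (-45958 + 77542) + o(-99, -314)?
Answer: 31728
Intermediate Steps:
o(K, L) = 144 (o(K, L) = (-12)**2 = 144)
(-45958 + 77542) + o(-99, -314) = (-45958 + 77542) + 144 = 31584 + 144 = 31728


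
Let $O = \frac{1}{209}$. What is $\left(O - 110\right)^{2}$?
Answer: $\frac{528494121}{43681} \approx 12099.0$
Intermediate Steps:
$O = \frac{1}{209} \approx 0.0047847$
$\left(O - 110\right)^{2} = \left(\frac{1}{209} - 110\right)^{2} = \left(- \frac{22989}{209}\right)^{2} = \frac{528494121}{43681}$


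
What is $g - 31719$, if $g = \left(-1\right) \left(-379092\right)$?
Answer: $347373$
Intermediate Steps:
$g = 379092$
$g - 31719 = 379092 - 31719 = 347373$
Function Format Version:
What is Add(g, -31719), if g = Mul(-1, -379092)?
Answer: 347373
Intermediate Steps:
g = 379092
Add(g, -31719) = Add(379092, -31719) = 347373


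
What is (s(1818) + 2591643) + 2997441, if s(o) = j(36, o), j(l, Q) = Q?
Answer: 5590902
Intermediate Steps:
s(o) = o
(s(1818) + 2591643) + 2997441 = (1818 + 2591643) + 2997441 = 2593461 + 2997441 = 5590902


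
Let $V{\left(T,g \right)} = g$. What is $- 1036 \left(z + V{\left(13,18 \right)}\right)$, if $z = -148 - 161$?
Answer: $301476$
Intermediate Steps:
$z = -309$ ($z = -148 - 161 = -309$)
$- 1036 \left(z + V{\left(13,18 \right)}\right) = - 1036 \left(-309 + 18\right) = \left(-1036\right) \left(-291\right) = 301476$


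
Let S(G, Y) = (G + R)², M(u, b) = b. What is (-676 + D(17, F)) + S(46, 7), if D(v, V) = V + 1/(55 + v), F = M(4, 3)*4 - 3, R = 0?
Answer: 104329/72 ≈ 1449.0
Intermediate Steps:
F = 9 (F = 3*4 - 3 = 12 - 3 = 9)
S(G, Y) = G² (S(G, Y) = (G + 0)² = G²)
(-676 + D(17, F)) + S(46, 7) = (-676 + (1 + 55*9 + 9*17)/(55 + 17)) + 46² = (-676 + (1 + 495 + 153)/72) + 2116 = (-676 + (1/72)*649) + 2116 = (-676 + 649/72) + 2116 = -48023/72 + 2116 = 104329/72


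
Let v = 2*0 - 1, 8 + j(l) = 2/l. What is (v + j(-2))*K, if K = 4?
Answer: -40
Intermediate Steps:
j(l) = -8 + 2/l
v = -1 (v = 0 - 1 = -1)
(v + j(-2))*K = (-1 + (-8 + 2/(-2)))*4 = (-1 + (-8 + 2*(-½)))*4 = (-1 + (-8 - 1))*4 = (-1 - 9)*4 = -10*4 = -40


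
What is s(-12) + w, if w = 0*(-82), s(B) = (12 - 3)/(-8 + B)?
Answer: -9/20 ≈ -0.45000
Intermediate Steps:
s(B) = 9/(-8 + B)
w = 0
s(-12) + w = 9/(-8 - 12) + 0 = 9/(-20) + 0 = 9*(-1/20) + 0 = -9/20 + 0 = -9/20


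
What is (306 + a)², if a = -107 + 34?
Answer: 54289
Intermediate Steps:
a = -73
(306 + a)² = (306 - 73)² = 233² = 54289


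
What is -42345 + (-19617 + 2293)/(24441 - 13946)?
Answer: -444428099/10495 ≈ -42347.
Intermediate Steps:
-42345 + (-19617 + 2293)/(24441 - 13946) = -42345 - 17324/10495 = -444428099/10495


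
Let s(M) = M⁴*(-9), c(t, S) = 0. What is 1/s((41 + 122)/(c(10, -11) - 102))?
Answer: -12027024/705911761 ≈ -0.017038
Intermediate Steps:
s(M) = -9*M⁴
1/s((41 + 122)/(c(10, -11) - 102)) = 1/(-9*(41 + 122)⁴/(0 - 102)⁴) = 1/(-9*(163/(-102))⁴) = 1/(-9*(163*(-1/102))⁴) = 1/(-9*(-163/102)⁴) = 1/(-9*705911761/108243216) = 1/(-705911761/12027024) = -12027024/705911761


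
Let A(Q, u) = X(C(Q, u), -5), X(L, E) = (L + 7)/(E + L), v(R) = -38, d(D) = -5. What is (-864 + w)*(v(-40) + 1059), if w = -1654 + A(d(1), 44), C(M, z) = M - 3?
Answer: -33420393/13 ≈ -2.5708e+6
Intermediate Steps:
C(M, z) = -3 + M
X(L, E) = (7 + L)/(E + L)
A(Q, u) = (4 + Q)/(-8 + Q) (A(Q, u) = (7 + (-3 + Q))/(-5 + (-3 + Q)) = (4 + Q)/(-8 + Q))
w = -21501/13 (w = -1654 + (4 - 5)/(-8 - 5) = -1654 - 1/(-13) = -1654 - 1/13*(-1) = -1654 + 1/13 = -21501/13 ≈ -1653.9)
(-864 + w)*(v(-40) + 1059) = (-864 - 21501/13)*(-38 + 1059) = -32733/13*1021 = -33420393/13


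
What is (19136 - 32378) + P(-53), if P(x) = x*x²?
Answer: -162119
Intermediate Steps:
P(x) = x³
(19136 - 32378) + P(-53) = (19136 - 32378) + (-53)³ = -13242 - 148877 = -162119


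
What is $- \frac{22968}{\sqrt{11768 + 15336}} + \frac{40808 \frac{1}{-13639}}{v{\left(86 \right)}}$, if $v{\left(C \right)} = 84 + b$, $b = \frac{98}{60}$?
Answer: $- \frac{1224240}{35038591} - \frac{261 \sqrt{14}}{7} \approx -139.55$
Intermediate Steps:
$b = \frac{49}{30}$ ($b = 98 \cdot \frac{1}{60} = \frac{49}{30} \approx 1.6333$)
$v{\left(C \right)} = \frac{2569}{30}$ ($v{\left(C \right)} = 84 + \frac{49}{30} = \frac{2569}{30}$)
$- \frac{22968}{\sqrt{11768 + 15336}} + \frac{40808 \frac{1}{-13639}}{v{\left(86 \right)}} = - \frac{22968}{\sqrt{11768 + 15336}} + \frac{40808 \frac{1}{-13639}}{\frac{2569}{30}} = - \frac{22968}{\sqrt{27104}} + 40808 \left(- \frac{1}{13639}\right) \frac{30}{2569} = - \frac{22968}{44 \sqrt{14}} - \frac{1224240}{35038591} = - 22968 \frac{\sqrt{14}}{616} - \frac{1224240}{35038591} = - \frac{261 \sqrt{14}}{7} - \frac{1224240}{35038591} = - \frac{1224240}{35038591} - \frac{261 \sqrt{14}}{7}$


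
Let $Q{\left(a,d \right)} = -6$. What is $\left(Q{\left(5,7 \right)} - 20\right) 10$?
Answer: $-260$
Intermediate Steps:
$\left(Q{\left(5,7 \right)} - 20\right) 10 = \left(-6 - 20\right) 10 = \left(-26\right) 10 = -260$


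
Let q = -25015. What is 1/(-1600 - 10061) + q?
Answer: -291699916/11661 ≈ -25015.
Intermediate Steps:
1/(-1600 - 10061) + q = 1/(-1600 - 10061) - 25015 = 1/(-11661) - 25015 = -1/11661 - 25015 = -291699916/11661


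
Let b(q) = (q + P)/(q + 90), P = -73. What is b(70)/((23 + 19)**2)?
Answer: -1/94080 ≈ -1.0629e-5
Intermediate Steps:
b(q) = (-73 + q)/(90 + q) (b(q) = (q - 73)/(q + 90) = (-73 + q)/(90 + q))
b(70)/((23 + 19)**2) = ((-73 + 70)/(90 + 70))/((23 + 19)**2) = (-3/160)/(42**2) = ((1/160)*(-3))/1764 = -3/160*1/1764 = -1/94080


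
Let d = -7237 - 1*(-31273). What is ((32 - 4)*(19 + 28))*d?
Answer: 31631376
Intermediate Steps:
d = 24036 (d = -7237 + 31273 = 24036)
((32 - 4)*(19 + 28))*d = ((32 - 4)*(19 + 28))*24036 = (28*47)*24036 = 1316*24036 = 31631376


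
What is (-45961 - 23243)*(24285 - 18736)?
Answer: -384012996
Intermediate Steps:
(-45961 - 23243)*(24285 - 18736) = -69204*5549 = -384012996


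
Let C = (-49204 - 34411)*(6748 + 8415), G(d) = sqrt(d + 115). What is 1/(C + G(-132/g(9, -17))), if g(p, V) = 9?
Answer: -543366105/688909022813365682 - sqrt(903)/4822363159693559774 ≈ -7.8873e-10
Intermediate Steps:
G(d) = sqrt(115 + d)
C = -1267854245 (C = -83615*15163 = -1267854245)
1/(C + G(-132/g(9, -17))) = 1/(-1267854245 + sqrt(115 - 132/9)) = 1/(-1267854245 + sqrt(115 - 132*1/9)) = 1/(-1267854245 + sqrt(115 - 44/3)) = 1/(-1267854245 + sqrt(301/3)) = 1/(-1267854245 + sqrt(903)/3)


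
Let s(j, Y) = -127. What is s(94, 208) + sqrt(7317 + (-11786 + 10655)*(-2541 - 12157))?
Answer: -127 + sqrt(16630755) ≈ 3951.1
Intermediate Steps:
s(94, 208) + sqrt(7317 + (-11786 + 10655)*(-2541 - 12157)) = -127 + sqrt(7317 + (-11786 + 10655)*(-2541 - 12157)) = -127 + sqrt(7317 - 1131*(-14698)) = -127 + sqrt(7317 + 16623438) = -127 + sqrt(16630755)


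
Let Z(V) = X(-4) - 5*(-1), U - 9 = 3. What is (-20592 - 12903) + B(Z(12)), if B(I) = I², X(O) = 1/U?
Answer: -4819559/144 ≈ -33469.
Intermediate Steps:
U = 12 (U = 9 + 3 = 12)
X(O) = 1/12
Z(V) = 61/12 (Z(V) = 1/12 - 5*(-1) = 1/12 + 5 = 61/12)
(-20592 - 12903) + B(Z(12)) = (-20592 - 12903) + (61/12)² = -33495 + 3721/144 = -4819559/144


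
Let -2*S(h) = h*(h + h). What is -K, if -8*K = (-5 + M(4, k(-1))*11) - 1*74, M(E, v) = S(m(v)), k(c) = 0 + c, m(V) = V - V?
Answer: -79/8 ≈ -9.8750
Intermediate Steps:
m(V) = 0
k(c) = c
S(h) = -h² (S(h) = -h*(h + h)/2 = -h*2*h/2 = -h²)
M(E, v) = 0 (M(E, v) = -1*0² = -1*0 = 0)
K = 79/8 (K = -((-5 + 0*11) - 1*74)/8 = -((-5 + 0) - 74)/8 = -(-5 - 74)/8 = -⅛*(-79) = 79/8 ≈ 9.8750)
-K = -1*79/8 = -79/8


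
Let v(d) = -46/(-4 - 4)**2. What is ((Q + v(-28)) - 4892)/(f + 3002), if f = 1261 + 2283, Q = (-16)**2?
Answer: -148375/209472 ≈ -0.70833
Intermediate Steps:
Q = 256
f = 3544
v(d) = -23/32 (v(d) = -46/((-8)**2) = -46/64 = -46*1/64 = -23/32)
((Q + v(-28)) - 4892)/(f + 3002) = ((256 - 23/32) - 4892)/(3544 + 3002) = (8169/32 - 4892)/6546 = -148375/32*1/6546 = -148375/209472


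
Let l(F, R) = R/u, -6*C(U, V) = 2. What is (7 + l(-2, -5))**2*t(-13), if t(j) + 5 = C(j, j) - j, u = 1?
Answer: 92/3 ≈ 30.667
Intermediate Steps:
C(U, V) = -1/3 (C(U, V) = -1/6*2 = -1/3)
l(F, R) = R (l(F, R) = R/1 = R*1 = R)
t(j) = -16/3 - j (t(j) = -5 + (-1/3 - j) = -16/3 - j)
(7 + l(-2, -5))**2*t(-13) = (7 - 5)**2*(-16/3 - 1*(-13)) = 2**2*(-16/3 + 13) = 4*(23/3) = 92/3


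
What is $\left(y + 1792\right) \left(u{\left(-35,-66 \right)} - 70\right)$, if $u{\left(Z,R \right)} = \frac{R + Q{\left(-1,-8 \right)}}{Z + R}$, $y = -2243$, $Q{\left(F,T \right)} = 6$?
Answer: $\frac{3161510}{101} \approx 31302.0$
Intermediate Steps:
$u{\left(Z,R \right)} = \frac{6 + R}{R + Z}$ ($u{\left(Z,R \right)} = \frac{R + 6}{Z + R} = \frac{6 + R}{R + Z}$)
$\left(y + 1792\right) \left(u{\left(-35,-66 \right)} - 70\right) = \left(-2243 + 1792\right) \left(\frac{6 - 66}{-66 - 35} - 70\right) = - 451 \left(\frac{1}{-101} \left(-60\right) - 70\right) = - 451 \left(\left(- \frac{1}{101}\right) \left(-60\right) - 70\right) = - 451 \left(\frac{60}{101} - 70\right) = \left(-451\right) \left(- \frac{7010}{101}\right) = \frac{3161510}{101}$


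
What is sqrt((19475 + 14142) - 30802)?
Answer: sqrt(2815) ≈ 53.057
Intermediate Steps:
sqrt((19475 + 14142) - 30802) = sqrt(33617 - 30802) = sqrt(2815)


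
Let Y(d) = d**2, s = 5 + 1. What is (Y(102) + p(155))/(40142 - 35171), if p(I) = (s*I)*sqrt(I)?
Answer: 3468/1657 + 310*sqrt(155)/1657 ≈ 4.4221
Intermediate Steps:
s = 6
p(I) = 6*I**(3/2) (p(I) = (6*I)*sqrt(I) = 6*I**(3/2))
(Y(102) + p(155))/(40142 - 35171) = (102**2 + 6*155**(3/2))/(40142 - 35171) = (10404 + 6*(155*sqrt(155)))/4971 = (10404 + 930*sqrt(155))*(1/4971) = 3468/1657 + 310*sqrt(155)/1657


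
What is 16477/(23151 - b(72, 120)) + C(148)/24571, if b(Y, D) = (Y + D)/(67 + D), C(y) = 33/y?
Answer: 11204947671577/15742606774860 ≈ 0.71176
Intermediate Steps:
b(Y, D) = (D + Y)/(67 + D)
16477/(23151 - b(72, 120)) + C(148)/24571 = 16477/(23151 - (120 + 72)/(67 + 120)) + (33/148)/24571 = 16477/(23151 - 192/187) + (33*(1/148))*(1/24571) = 16477/(23151 - 192/187) + (33/148)*(1/24571) = 16477/(23151 - 1*192/187) + 33/3636508 = 16477/(23151 - 192/187) + 33/3636508 = 16477/(4329045/187) + 33/3636508 = 16477*(187/4329045) + 33/3636508 = 3081199/4329045 + 33/3636508 = 11204947671577/15742606774860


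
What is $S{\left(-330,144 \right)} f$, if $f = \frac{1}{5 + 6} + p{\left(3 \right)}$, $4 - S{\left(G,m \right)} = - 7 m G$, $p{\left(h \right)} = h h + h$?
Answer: $- \frac{44240588}{11} \approx -4.0219 \cdot 10^{6}$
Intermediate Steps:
$p{\left(h \right)} = h + h^{2}$ ($p{\left(h \right)} = h^{2} + h = h + h^{2}$)
$S{\left(G,m \right)} = 4 + 7 G m$ ($S{\left(G,m \right)} = 4 - - 7 m G = 4 - - 7 G m = 4 + 7 G m$)
$f = \frac{133}{11}$ ($f = \frac{1}{5 + 6} + 3 \left(1 + 3\right) = \frac{1}{11} + 3 \cdot 4 = \frac{1}{11} + 12 = \frac{133}{11} \approx 12.091$)
$S{\left(-330,144 \right)} f = \left(4 + 7 \left(-330\right) 144\right) \frac{133}{11} = \left(4 - 332640\right) \frac{133}{11} = \left(-332636\right) \frac{133}{11} = - \frac{44240588}{11}$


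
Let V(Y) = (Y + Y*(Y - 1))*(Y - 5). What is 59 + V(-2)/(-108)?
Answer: 1600/27 ≈ 59.259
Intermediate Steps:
V(Y) = (-5 + Y)*(Y + Y*(-1 + Y)) (V(Y) = (Y + Y*(-1 + Y))*(-5 + Y) = (-5 + Y)*(Y + Y*(-1 + Y)))
59 + V(-2)/(-108) = 59 + ((-2)²*(-5 - 2))/(-108) = 59 - (-7)/27 = 59 - 1/108*(-28) = 59 + 7/27 = 1600/27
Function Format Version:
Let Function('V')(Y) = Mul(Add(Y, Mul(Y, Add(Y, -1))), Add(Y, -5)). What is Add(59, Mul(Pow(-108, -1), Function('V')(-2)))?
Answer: Rational(1600, 27) ≈ 59.259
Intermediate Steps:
Function('V')(Y) = Mul(Add(-5, Y), Add(Y, Mul(Y, Add(-1, Y)))) (Function('V')(Y) = Mul(Add(Y, Mul(Y, Add(-1, Y))), Add(-5, Y)) = Mul(Add(-5, Y), Add(Y, Mul(Y, Add(-1, Y)))))
Add(59, Mul(Pow(-108, -1), Function('V')(-2))) = Add(59, Mul(Pow(-108, -1), Mul(Pow(-2, 2), Add(-5, -2)))) = Add(59, Mul(Rational(-1, 108), Mul(4, -7))) = Add(59, Mul(Rational(-1, 108), -28)) = Add(59, Rational(7, 27)) = Rational(1600, 27)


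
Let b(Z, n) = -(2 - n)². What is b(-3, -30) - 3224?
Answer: -4248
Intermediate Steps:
b(-3, -30) - 3224 = -(-2 - 30)² - 3224 = -1*(-32)² - 3224 = -1*1024 - 3224 = -1024 - 3224 = -4248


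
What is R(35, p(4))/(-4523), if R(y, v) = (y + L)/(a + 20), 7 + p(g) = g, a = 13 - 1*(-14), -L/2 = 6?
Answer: -23/212581 ≈ -0.00010819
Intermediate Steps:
L = -12 (L = -2*6 = -12)
a = 27 (a = 13 + 14 = 27)
p(g) = -7 + g
R(y, v) = -12/47 + y/47 (R(y, v) = (y - 12)/(27 + 20) = (-12 + y)/47 = (-12 + y)*(1/47) = -12/47 + y/47)
R(35, p(4))/(-4523) = (-12/47 + (1/47)*35)/(-4523) = (-12/47 + 35/47)*(-1/4523) = (23/47)*(-1/4523) = -23/212581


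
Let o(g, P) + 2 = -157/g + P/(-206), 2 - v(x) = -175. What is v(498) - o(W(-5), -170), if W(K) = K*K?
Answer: 474971/2575 ≈ 184.45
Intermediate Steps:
W(K) = K**2
v(x) = 177 (v(x) = 2 - 1*(-175) = 2 + 175 = 177)
o(g, P) = -2 - 157/g - P/206 (o(g, P) = -2 + (-157/g + P/(-206)) = -2 + (-157/g + P*(-1/206)) = -2 + (-157/g - P/206) = -2 - 157/g - P/206)
v(498) - o(W(-5), -170) = 177 - (-2 - 157/((-5)**2) - 1/206*(-170)) = 177 - (-2 - 157/25 + 85/103) = 177 - 1*(-19196/2575) = 177 + 19196/2575 = 474971/2575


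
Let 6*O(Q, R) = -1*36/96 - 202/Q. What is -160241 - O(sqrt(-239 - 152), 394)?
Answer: -2563855/16 - 101*I*sqrt(391)/1173 ≈ -1.6024e+5 - 1.7026*I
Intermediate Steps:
O(Q, R) = -1/16 - 101/(3*Q) (O(Q, R) = (-1*36/96 - 202/Q)/6 = (-36*1/96 - 202/Q)/6 = (-3/8 - 202/Q)/6 = -1/16 - 101/(3*Q))
-160241 - O(sqrt(-239 - 152), 394) = -160241 - (-1616 - 3*sqrt(-239 - 152))/(48*(sqrt(-239 - 152))) = -160241 - (-1616 - 3*I*sqrt(391))/(48*(sqrt(-391))) = -160241 - (-1616 - 3*I*sqrt(391))/(48*(I*sqrt(391))) = -160241 - (-I*sqrt(391)/391)*(-1616 - 3*I*sqrt(391))/48 = -160241 - (-1)*I*sqrt(391)*(-1616 - 3*I*sqrt(391))/18768 = -160241 + I*sqrt(391)*(-1616 - 3*I*sqrt(391))/18768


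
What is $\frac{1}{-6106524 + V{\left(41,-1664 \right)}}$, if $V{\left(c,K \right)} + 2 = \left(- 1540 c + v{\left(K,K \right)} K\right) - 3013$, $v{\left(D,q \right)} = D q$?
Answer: $- \frac{1}{4613615623} \approx -2.1675 \cdot 10^{-10}$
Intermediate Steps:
$V{\left(c,K \right)} = -3015 + K^{3} - 1540 c$ ($V{\left(c,K \right)} = -2 - \left(3013 + 1540 c - K K K\right) = -2 - \left(3013 + 1540 c - K^{2} K\right) = -2 - \left(3013 - K^{3} + 1540 c\right) = -3015 + K^{3} - 1540 c$)
$\frac{1}{-6106524 + V{\left(41,-1664 \right)}} = \frac{1}{-6106524 - \left(66155 + 4607442944\right)} = \frac{1}{-6106524 - 4607509099} = \frac{1}{-4613615623} = - \frac{1}{4613615623}$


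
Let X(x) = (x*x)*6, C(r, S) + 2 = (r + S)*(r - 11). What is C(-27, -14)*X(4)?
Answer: 149376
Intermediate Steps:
C(r, S) = -2 + (-11 + r)*(S + r) (C(r, S) = -2 + (r + S)*(r - 11) = -2 + (S + r)*(-11 + r) = -2 + (-11 + r)*(S + r))
X(x) = 6*x² (X(x) = x²*6 = 6*x²)
C(-27, -14)*X(4) = (-2 + (-27)² - 11*(-14) - 11*(-27) - 14*(-27))*(6*4²) = (-2 + 729 + 154 + 297 + 378)*(6*16) = 1556*96 = 149376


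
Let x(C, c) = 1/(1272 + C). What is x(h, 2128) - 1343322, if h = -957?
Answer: -423146429/315 ≈ -1.3433e+6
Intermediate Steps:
x(h, 2128) - 1343322 = 1/(1272 - 957) - 1343322 = 1/315 - 1343322 = -423146429/315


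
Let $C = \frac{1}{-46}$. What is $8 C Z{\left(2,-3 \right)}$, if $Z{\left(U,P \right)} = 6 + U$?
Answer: $- \frac{32}{23} \approx -1.3913$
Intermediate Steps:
$C = - \frac{1}{46} \approx -0.021739$
$8 C Z{\left(2,-3 \right)} = 8 \left(- \frac{1}{46}\right) \left(6 + 2\right) = \left(- \frac{4}{23}\right) 8 = - \frac{32}{23}$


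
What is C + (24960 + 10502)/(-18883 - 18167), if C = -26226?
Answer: -485854381/18525 ≈ -26227.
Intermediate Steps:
C + (24960 + 10502)/(-18883 - 18167) = -26226 + (24960 + 10502)/(-18883 - 18167) = -26226 + 35462/(-37050) = -26226 + 35462*(-1/37050) = -26226 - 17731/18525 = -485854381/18525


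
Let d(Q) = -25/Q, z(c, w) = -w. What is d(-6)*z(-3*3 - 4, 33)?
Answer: -275/2 ≈ -137.50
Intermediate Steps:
d(-6)*z(-3*3 - 4, 33) = (-25/(-6))*(-1*33) = -25*(-⅙)*(-33) = (25/6)*(-33) = -275/2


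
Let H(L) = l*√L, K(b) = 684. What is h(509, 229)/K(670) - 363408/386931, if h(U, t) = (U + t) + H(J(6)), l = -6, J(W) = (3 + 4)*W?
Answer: 684889/4901126 - √42/114 ≈ 0.082893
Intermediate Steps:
J(W) = 7*W
H(L) = -6*√L
h(U, t) = U + t - 6*√42 (h(U, t) = (U + t) - 6*√42 = U + t - 6*√42)
h(509, 229)/K(670) - 363408/386931 = (509 + 229 - 6*√42)/684 - 363408/386931 = (738 - 6*√42)*(1/684) - 363408*1/386931 = (41/38 - √42/114) - 121136/128977 = 684889/4901126 - √42/114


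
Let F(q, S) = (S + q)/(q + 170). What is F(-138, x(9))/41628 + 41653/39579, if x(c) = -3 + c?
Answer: 4623380855/4393585632 ≈ 1.0523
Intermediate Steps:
F(q, S) = (S + q)/(170 + q)
F(-138, x(9))/41628 + 41653/39579 = (((-3 + 9) - 138)/(170 - 138))/41628 + 41653/39579 = ((6 - 138)/32)*(1/41628) + 41653*(1/39579) = ((1/32)*(-132))*(1/41628) + 41653/39579 = -33/8*1/41628 + 41653/39579 = -11/111008 + 41653/39579 = 4623380855/4393585632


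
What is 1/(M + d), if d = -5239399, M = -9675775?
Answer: -1/14915174 ≈ -6.7046e-8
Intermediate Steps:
1/(M + d) = 1/(-9675775 - 5239399) = 1/(-14915174) = -1/14915174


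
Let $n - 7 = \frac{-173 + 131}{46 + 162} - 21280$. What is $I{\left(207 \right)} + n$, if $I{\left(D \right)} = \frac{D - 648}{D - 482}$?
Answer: $- \frac{608367711}{28600} \approx -21272.0$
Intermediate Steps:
$I{\left(D \right)} = \frac{-648 + D}{-482 + D}$
$n = - \frac{2212413}{104}$ ($n = 7 - \left(21280 - \frac{-173 + 131}{46 + 162}\right) = 7 - \left(21280 + \frac{42}{208}\right) = 7 - \frac{2213141}{104} = - \frac{2212413}{104} \approx -21273.0$)
$I{\left(207 \right)} + n = \frac{-648 + 207}{-482 + 207} - \frac{2212413}{104} = \frac{1}{-275} \left(-441\right) - \frac{2212413}{104} = \left(- \frac{1}{275}\right) \left(-441\right) - \frac{2212413}{104} = \frac{441}{275} - \frac{2212413}{104} = - \frac{608367711}{28600}$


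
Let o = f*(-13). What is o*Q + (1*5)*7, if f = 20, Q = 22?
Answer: -5685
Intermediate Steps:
o = -260 (o = 20*(-13) = -260)
o*Q + (1*5)*7 = -260*22 + (1*5)*7 = -5720 + 5*7 = -5720 + 35 = -5685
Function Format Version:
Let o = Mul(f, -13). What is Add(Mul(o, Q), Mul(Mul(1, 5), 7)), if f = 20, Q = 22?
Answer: -5685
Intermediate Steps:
o = -260 (o = Mul(20, -13) = -260)
Add(Mul(o, Q), Mul(Mul(1, 5), 7)) = Add(Mul(-260, 22), Mul(Mul(1, 5), 7)) = Add(-5720, Mul(5, 7)) = Add(-5720, 35) = -5685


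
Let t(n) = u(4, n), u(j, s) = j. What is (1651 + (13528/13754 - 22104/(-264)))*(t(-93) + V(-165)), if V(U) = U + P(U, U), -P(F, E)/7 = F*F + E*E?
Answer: -50066636867898/75647 ≈ -6.6185e+8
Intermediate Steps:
P(F, E) = -7*E² - 7*F² (P(F, E) = -7*(F*F + E*E) = -7*(F² + E²) = -7*(E² + F²) = -7*E² - 7*F²)
t(n) = 4
V(U) = U - 14*U² (V(U) = U + (-7*U² - 7*U²) = U - 14*U²)
(1651 + (13528/13754 - 22104/(-264)))*(t(-93) + V(-165)) = (1651 + (13528/13754 - 22104/(-264)))*(4 - 165*(1 - 14*(-165))) = (1651 + (13528*(1/13754) - 22104*(-1/264)))*(4 - 165*(1 + 2310)) = (1651 + (6764/6877 + 921/11))*(4 - 165*2311) = (1651 + 6408121/75647)*(4 - 381315) = (131301318/75647)*(-381311) = -50066636867898/75647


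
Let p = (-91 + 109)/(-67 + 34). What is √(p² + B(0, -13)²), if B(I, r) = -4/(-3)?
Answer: 2*√565/33 ≈ 1.4406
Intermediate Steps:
B(I, r) = 4/3 (B(I, r) = -4*(-⅓) = 4/3)
p = -6/11 (p = 18/(-33) = 18*(-1/33) = -6/11 ≈ -0.54545)
√(p² + B(0, -13)²) = √((-6/11)² + (4/3)²) = √(36/121 + 16/9) = √(2260/1089) = 2*√565/33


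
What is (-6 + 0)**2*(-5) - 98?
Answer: -278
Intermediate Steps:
(-6 + 0)**2*(-5) - 98 = (-6)**2*(-5) - 98 = 36*(-5) - 98 = -180 - 98 = -278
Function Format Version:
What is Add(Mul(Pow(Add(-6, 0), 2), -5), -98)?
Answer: -278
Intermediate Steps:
Add(Mul(Pow(Add(-6, 0), 2), -5), -98) = Add(Mul(Pow(-6, 2), -5), -98) = Add(Mul(36, -5), -98) = Add(-180, -98) = -278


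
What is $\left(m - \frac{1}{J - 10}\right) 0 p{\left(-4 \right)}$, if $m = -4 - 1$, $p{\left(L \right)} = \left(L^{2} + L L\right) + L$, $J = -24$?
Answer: $0$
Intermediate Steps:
$p{\left(L \right)} = L + 2 L^{2}$ ($p{\left(L \right)} = \left(L^{2} + L^{2}\right) + L = 2 L^{2} + L = L + 2 L^{2}$)
$m = -5$ ($m = -4 - 1 = -5$)
$\left(m - \frac{1}{J - 10}\right) 0 p{\left(-4 \right)} = \left(-5 - \frac{1}{-24 - 10}\right) 0 \left(- 4 \left(1 + 2 \left(-4\right)\right)\right) = \left(-5 - \frac{1}{-34}\right) 0 \left(- 4 \left(1 - 8\right)\right) = \left(-5 - - \frac{1}{34}\right) 0 \left(\left(-4\right) \left(-7\right)\right) = \left(-5 + \frac{1}{34}\right) 0 \cdot 28 = \left(- \frac{169}{34}\right) 0 = 0$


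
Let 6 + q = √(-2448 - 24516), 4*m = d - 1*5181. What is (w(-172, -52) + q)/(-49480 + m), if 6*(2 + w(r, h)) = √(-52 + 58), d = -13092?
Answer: 32/216193 - 2*√6/648579 - 24*I*√749/216193 ≈ 0.00014046 - 0.0030382*I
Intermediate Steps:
m = -18273/4 (m = (-13092 - 1*5181)/4 = (-13092 - 5181)/4 = (¼)*(-18273) = -18273/4 ≈ -4568.3)
w(r, h) = -2 + √6/6 (w(r, h) = -2 + √(-52 + 58)/6 = -2 + √6/6)
q = -6 + 6*I*√749 (q = -6 + √(-2448 - 24516) = -6 + √(-26964) = -6 + 6*I*√749 ≈ -6.0 + 164.21*I)
(w(-172, -52) + q)/(-49480 + m) = ((-2 + √6/6) + (-6 + 6*I*√749))/(-49480 - 18273/4) = (-8 + √6/6 + 6*I*√749)/(-216193/4) = (-8 + √6/6 + 6*I*√749)*(-4/216193) = 32/216193 - 2*√6/648579 - 24*I*√749/216193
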